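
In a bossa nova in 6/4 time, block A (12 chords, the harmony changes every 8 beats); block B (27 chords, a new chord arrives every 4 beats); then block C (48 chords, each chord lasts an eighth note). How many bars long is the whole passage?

A: 12 × 8 = 96 beats = 16 bars.
B: 27 × 4 = 108 beats = 18 bars.
C: 48 × 0.5 = 24 beats = 4 bars.
Total: 16 + 18 + 4 = 38 bars.

38 bars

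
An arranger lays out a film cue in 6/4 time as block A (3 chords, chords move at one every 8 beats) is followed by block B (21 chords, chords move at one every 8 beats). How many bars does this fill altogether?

32 bars

A: 3 × 8 = 24 beats = 4 bars.
B: 21 × 8 = 168 beats = 28 bars.
Total: 4 + 28 = 32 bars.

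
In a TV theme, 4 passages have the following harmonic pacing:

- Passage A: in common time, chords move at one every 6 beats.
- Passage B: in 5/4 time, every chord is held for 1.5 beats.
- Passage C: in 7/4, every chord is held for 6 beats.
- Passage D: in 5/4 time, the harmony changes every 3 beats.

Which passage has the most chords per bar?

Passage B

A: each chord is 6 beats in 4/4, so 2/3 per bar.
B: each chord is 1.5 beats in 5/4, so 10/3 per bar.
C: each chord is 6 beats in 7/4, so 7/6 per bar.
D: each chord is 3 beats in 5/4, so 5/3 per bar.
Fastest is B at 10/3 chords/bar.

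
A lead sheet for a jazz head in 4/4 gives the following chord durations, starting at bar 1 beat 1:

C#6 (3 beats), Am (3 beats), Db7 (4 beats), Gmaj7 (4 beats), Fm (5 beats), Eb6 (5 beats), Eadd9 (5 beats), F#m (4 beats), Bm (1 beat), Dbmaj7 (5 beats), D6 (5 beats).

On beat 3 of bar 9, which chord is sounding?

Dbmaj7

Beat 3 of bar 9 is beat (9−1)×4 + 3 = 35 overall.
Running totals: C#6 ends at 3, Am ends at 6, Db7 ends at 10, Gmaj7 ends at 14, Fm ends at 19, Eb6 ends at 24, Eadd9 ends at 29, F#m ends at 33, Bm ends at 34, Dbmaj7 ends at 39.
Beat 35 falls within Dbmaj7.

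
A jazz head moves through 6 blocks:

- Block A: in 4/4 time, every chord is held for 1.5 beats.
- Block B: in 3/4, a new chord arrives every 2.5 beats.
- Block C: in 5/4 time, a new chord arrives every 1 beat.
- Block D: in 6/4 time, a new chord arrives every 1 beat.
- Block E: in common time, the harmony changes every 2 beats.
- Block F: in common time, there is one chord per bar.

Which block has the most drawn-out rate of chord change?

A: 4 beats/bar ÷ 1.5 beats/chord = 8/3 chords/bar.
B: 3 beats/bar ÷ 2.5 beats/chord = 1.2 chords/bar.
C: 5 beats/bar ÷ 1 beat/chord = 5 chords/bar.
D: 6 beats/bar ÷ 1 beat/chord = 6 chords/bar.
E: 4 beats/bar ÷ 2 beats/chord = 2 chords/bar.
F: 4 beats/bar ÷ 4 beats/chord = 1 chord/bar.
Slowest is F at 1 chords/bar.

Block F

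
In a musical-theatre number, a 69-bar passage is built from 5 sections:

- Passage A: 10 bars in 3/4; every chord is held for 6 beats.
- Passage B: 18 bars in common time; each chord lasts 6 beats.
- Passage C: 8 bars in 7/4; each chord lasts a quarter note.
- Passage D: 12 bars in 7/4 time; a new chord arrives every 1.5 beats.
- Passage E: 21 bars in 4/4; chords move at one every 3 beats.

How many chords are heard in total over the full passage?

157 chords

A: 10 bars × 3 beats = 30 beats; 6 beats/chord → 5 chords.
B: 18 bars × 4 beats = 72 beats; 6 beats/chord → 12 chords.
C: 8 bars × 7 beats = 56 beats; 1 beat/chord → 56 chords.
D: 12 bars × 7 beats = 84 beats; 1.5 beats/chord → 56 chords.
E: 21 bars × 4 beats = 84 beats; 3 beats/chord → 28 chords.
Total: 5 + 12 + 56 + 56 + 28 = 157.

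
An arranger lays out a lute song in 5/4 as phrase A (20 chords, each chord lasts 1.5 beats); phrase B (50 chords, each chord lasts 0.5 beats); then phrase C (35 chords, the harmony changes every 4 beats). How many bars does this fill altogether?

39 bars

A: 20 × 1.5 = 30 beats = 6 bars.
B: 50 × 0.5 = 25 beats = 5 bars.
C: 35 × 4 = 140 beats = 28 bars.
Total: 6 + 5 + 28 = 39 bars.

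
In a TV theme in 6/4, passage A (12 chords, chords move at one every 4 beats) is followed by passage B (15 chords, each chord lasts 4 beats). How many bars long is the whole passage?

18 bars

A: 12 × 4 = 48 beats = 8 bars.
B: 15 × 4 = 60 beats = 10 bars.
Total: 8 + 10 = 18 bars.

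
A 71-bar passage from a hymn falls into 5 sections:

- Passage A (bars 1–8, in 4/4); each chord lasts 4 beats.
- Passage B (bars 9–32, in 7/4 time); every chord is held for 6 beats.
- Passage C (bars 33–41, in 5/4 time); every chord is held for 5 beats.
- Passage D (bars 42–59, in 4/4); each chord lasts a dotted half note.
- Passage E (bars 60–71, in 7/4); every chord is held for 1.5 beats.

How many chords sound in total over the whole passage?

125 chords

A: 8·4 = 32 beats, 32/4 = 8 chords.
B: 24·7 = 168 beats, 168/6 = 28 chords.
C: 9·5 = 45 beats, 45/5 = 9 chords.
D: 18·4 = 72 beats, 72/3 = 24 chords.
E: 12·7 = 84 beats, 84/1.5 = 56 chords.
Total: 8 + 28 + 9 + 24 + 56 = 125.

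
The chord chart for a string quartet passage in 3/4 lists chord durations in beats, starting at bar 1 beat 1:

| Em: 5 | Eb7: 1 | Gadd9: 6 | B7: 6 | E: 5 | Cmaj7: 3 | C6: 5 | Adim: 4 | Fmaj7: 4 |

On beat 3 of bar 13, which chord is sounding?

Beat 3 of bar 13 is beat (13−1)×3 + 3 = 39 overall.
Running totals: Em ends at 5, Eb7 ends at 6, Gadd9 ends at 12, B7 ends at 18, E ends at 23, Cmaj7 ends at 26, C6 ends at 31, Adim ends at 35, Fmaj7 ends at 39.
Beat 39 falls within Fmaj7.

Fmaj7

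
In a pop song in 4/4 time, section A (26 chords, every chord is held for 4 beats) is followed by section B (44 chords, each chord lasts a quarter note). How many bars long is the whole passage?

A: 26 × 4 = 104 beats = 26 bars.
B: 44 × 1 = 44 beats = 11 bars.
Total: 26 + 11 = 37 bars.

37 bars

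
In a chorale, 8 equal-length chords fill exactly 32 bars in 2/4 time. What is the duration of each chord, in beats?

32 bars × 2 beats/bar = 64 beats total.
64 beats ÷ 8 chords = 8 beats per chord.

8 beats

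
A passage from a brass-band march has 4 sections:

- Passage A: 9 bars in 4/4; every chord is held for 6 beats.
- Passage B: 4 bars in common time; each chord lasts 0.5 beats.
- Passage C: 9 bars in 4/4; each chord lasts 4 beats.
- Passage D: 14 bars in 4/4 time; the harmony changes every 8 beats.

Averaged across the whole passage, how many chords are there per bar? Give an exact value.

A: 9 × 4 = 36 beats ÷ 6 = 6 chords.
B: 4 × 4 = 16 beats ÷ 0.5 = 32 chords.
C: 9 × 4 = 36 beats ÷ 4 = 9 chords.
D: 14 × 4 = 56 beats ÷ 8 = 7 chords.
Overall: 54 chords over 36 bars → 54/36 = 1.5 chords per bar.

1.5 chords per bar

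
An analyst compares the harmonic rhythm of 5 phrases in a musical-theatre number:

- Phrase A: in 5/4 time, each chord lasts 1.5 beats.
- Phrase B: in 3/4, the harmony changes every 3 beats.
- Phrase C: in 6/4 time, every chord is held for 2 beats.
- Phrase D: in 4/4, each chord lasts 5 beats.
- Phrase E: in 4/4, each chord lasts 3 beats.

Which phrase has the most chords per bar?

A: 5 beats/bar ÷ 1.5 beats/chord = 10/3 chords/bar.
B: 3 beats/bar ÷ 3 beats/chord = 1 chord/bar.
C: 6 beats/bar ÷ 2 beats/chord = 3 chords/bar.
D: 4 beats/bar ÷ 5 beats/chord = 0.8 chords/bar.
E: 4 beats/bar ÷ 3 beats/chord = 4/3 chords/bar.
Fastest is A at 10/3 chords/bar.

Phrase A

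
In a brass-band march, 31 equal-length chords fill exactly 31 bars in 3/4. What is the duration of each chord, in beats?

31 bars × 3 beats/bar = 93 beats total.
93 beats ÷ 31 chords = 3 beats per chord.
(That is a dotted half note.)

3 beats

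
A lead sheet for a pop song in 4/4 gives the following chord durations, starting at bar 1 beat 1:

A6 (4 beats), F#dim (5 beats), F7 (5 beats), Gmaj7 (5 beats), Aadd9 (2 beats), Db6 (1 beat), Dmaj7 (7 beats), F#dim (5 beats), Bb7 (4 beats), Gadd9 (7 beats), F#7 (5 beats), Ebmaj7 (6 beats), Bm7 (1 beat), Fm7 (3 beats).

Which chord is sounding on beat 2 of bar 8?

F#dim

Beat 2 of bar 8 is beat (8−1)×4 + 2 = 30 overall.
Running totals: A6 ends at 4, F#dim ends at 9, F7 ends at 14, Gmaj7 ends at 19, Aadd9 ends at 21, Db6 ends at 22, Dmaj7 ends at 29, F#dim ends at 34.
Beat 30 falls within F#dim.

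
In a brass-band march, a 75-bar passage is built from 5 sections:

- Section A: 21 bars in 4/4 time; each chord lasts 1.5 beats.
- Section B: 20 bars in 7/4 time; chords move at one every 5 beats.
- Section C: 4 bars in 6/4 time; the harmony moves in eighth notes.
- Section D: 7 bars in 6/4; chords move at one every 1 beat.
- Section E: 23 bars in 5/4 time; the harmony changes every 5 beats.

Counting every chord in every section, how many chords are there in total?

197 chords

A: 21·4 = 84 beats, 84/1.5 = 56 chords.
B: 20·7 = 140 beats, 140/5 = 28 chords.
C: 4·6 = 24 beats, 24/0.5 = 48 chords.
D: 7·6 = 42 beats, 42/1 = 42 chords.
E: 23·5 = 115 beats, 115/5 = 23 chords.
Total: 56 + 28 + 48 + 42 + 23 = 197.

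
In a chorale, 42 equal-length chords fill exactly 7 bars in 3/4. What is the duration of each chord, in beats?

7 bars × 3 beats/bar = 21 beats total.
21 beats ÷ 42 chords = 0.5 beats per chord.
(That is an eighth note.)

0.5 beats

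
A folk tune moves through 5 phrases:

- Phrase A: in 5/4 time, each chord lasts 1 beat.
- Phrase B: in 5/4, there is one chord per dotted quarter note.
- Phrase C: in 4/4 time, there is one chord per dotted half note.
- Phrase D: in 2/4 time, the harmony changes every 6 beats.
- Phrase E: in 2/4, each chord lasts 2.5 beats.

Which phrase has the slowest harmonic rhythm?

A: each chord is 1 beat in 5/4, so 5 per bar.
B: each chord is 1.5 beats in 5/4, so 10/3 per bar.
C: each chord is 3 beats in 4/4, so 4/3 per bar.
D: each chord is 6 beats in 2/4, so 1/3 per bar.
E: each chord is 2.5 beats in 2/4, so 0.8 per bar.
Slowest is D at 1/3 chords/bar.

Phrase D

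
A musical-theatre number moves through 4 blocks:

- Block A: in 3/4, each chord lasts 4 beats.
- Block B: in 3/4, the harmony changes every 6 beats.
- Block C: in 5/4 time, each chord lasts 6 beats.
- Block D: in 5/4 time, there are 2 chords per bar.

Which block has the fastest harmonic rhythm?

A: 3/4 = 0.75 chords/bar.
B: 3/6 = 0.5 chords/bar.
C: 5/6 = 5/6 chords/bar.
D: 5/2.5 = 2 chords/bar.
Fastest is D at 2 chords/bar.

Block D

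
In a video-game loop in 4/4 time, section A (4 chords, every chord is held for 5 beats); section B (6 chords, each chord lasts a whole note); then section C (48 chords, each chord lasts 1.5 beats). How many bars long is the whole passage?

A: 4 × 5 = 20 beats = 5 bars.
B: 6 × 4 = 24 beats = 6 bars.
C: 48 × 1.5 = 72 beats = 18 bars.
Total: 5 + 6 + 18 = 29 bars.

29 bars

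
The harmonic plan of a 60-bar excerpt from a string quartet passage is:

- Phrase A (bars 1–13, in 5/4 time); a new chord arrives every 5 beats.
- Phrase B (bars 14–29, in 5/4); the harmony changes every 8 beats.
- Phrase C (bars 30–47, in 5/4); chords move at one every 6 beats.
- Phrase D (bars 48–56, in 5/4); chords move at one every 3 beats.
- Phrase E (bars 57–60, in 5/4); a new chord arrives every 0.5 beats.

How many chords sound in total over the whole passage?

93 chords

A has 65 beats and chords last 5 each, so 13 chords.
B has 80 beats and chords last 8 each, so 10 chords.
C has 90 beats and chords last 6 each, so 15 chords.
D has 45 beats and chords last 3 each, so 15 chords.
E has 20 beats and chords last 0.5 each, so 40 chords.
Total: 13 + 10 + 15 + 15 + 40 = 93.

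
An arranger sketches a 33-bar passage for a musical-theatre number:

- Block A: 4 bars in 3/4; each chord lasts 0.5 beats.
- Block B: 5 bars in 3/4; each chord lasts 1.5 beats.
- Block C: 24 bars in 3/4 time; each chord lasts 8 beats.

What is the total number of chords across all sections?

A has 12 beats and chords last 0.5 each, so 24 chords.
B has 15 beats and chords last 1.5 each, so 10 chords.
C has 72 beats and chords last 8 each, so 9 chords.
Total: 24 + 10 + 9 = 43.

43 chords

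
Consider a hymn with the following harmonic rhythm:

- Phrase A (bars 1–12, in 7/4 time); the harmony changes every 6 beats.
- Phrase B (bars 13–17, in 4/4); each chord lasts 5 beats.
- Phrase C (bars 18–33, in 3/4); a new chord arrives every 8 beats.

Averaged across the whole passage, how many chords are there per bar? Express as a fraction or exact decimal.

8/11 chords per bar

A: 12 × 7 = 84 beats ÷ 6 = 14 chords.
B: 5 × 4 = 20 beats ÷ 5 = 4 chords.
C: 16 × 3 = 48 beats ÷ 8 = 6 chords.
Overall: 24 chords over 33 bars → 24/33 = 8/11 chords per bar.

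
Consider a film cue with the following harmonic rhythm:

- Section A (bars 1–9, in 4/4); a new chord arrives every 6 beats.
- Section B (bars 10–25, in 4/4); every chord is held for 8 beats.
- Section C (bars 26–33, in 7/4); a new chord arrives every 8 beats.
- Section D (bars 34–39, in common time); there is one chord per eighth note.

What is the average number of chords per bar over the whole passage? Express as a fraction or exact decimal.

A: 9 bars of 4 beats is 36 beats; at 6 beats each that's 6 chords.
B: 16 bars of 4 beats is 64 beats; at 8 beats each that's 8 chords.
C: 8 bars of 7 beats is 56 beats; at 8 beats each that's 7 chords.
D: 6 bars of 4 beats is 24 beats; at 0.5 beats each that's 48 chords.
Overall: 69 chords over 39 bars → 69/39 = 23/13 chords per bar.

23/13 chords per bar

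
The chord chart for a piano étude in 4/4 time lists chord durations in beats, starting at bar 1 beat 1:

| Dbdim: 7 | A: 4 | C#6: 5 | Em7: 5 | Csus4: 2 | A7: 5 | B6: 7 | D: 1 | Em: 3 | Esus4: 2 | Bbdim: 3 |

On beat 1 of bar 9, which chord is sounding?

B6

Beat 1 of bar 9 is beat (9−1)×4 + 1 = 33 overall.
Running totals: Dbdim ends at 7, A ends at 11, C#6 ends at 16, Em7 ends at 21, Csus4 ends at 23, A7 ends at 28, B6 ends at 35.
Beat 33 falls within B6.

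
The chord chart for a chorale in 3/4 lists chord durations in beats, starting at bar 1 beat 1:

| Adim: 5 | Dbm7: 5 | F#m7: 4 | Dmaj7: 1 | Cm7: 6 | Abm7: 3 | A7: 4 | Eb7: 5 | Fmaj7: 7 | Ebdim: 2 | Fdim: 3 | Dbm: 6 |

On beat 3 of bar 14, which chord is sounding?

Beat 3 of bar 14 is beat (14−1)×3 + 3 = 42 overall.
Running totals: Adim ends at 5, Dbm7 ends at 10, F#m7 ends at 14, Dmaj7 ends at 15, Cm7 ends at 21, Abm7 ends at 24, A7 ends at 28, Eb7 ends at 33, Fmaj7 ends at 40, Ebdim ends at 42.
Beat 42 falls within Ebdim.

Ebdim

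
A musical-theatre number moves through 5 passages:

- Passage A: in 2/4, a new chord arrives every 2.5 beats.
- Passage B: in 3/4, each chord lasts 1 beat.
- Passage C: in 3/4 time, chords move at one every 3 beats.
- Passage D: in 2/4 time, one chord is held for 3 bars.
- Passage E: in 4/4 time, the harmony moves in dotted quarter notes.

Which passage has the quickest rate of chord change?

Passage B

A: each chord is 2.5 beats in 2/4, so 0.8 per bar.
B: each chord is 1 beat in 3/4, so 3 per bar.
C: each chord is 3 beats in 3/4, so 1 per bar.
D: each chord is 6 beats in 2/4, so 1/3 per bar.
E: each chord is 1.5 beats in 4/4, so 8/3 per bar.
Fastest is B at 3 chords/bar.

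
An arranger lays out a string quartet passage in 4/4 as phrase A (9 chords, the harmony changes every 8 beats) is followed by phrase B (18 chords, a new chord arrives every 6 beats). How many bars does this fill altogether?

45 bars

A: 9 × 8 = 72 beats = 18 bars.
B: 18 × 6 = 108 beats = 27 bars.
Total: 18 + 27 = 45 bars.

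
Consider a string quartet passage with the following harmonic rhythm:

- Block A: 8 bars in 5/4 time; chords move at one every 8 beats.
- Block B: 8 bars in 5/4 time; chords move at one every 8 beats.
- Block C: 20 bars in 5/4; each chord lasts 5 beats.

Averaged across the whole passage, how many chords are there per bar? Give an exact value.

A: 8 bars of 5 beats is 40 beats; at 8 beats each that's 5 chords.
B: 8 bars of 5 beats is 40 beats; at 8 beats each that's 5 chords.
C: 20 bars of 5 beats is 100 beats; at 5 beats each that's 20 chords.
Overall: 30 chords over 36 bars → 30/36 = 5/6 chords per bar.

5/6 chords per bar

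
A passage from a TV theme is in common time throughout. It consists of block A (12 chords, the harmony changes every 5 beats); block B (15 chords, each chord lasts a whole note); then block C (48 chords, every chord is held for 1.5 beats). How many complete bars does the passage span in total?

48 bars

A: 12 × 5 = 60 beats = 15 bars.
B: 15 × 4 = 60 beats = 15 bars.
C: 48 × 1.5 = 72 beats = 18 bars.
Total: 15 + 15 + 18 = 48 bars.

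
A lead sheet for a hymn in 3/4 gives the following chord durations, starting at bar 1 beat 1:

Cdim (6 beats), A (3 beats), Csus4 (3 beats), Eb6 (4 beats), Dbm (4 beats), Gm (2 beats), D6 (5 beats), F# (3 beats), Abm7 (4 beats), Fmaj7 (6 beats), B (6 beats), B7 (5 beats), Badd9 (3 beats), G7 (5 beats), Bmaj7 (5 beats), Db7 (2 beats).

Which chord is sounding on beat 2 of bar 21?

Bmaj7

Beat 2 of bar 21 is beat (21−1)×3 + 2 = 62 overall.
Running totals: Cdim ends at 6, A ends at 9, Csus4 ends at 12, Eb6 ends at 16, Dbm ends at 20, Gm ends at 22, D6 ends at 27, F# ends at 30, Abm7 ends at 34, Fmaj7 ends at 40, B ends at 46, B7 ends at 51, Badd9 ends at 54, G7 ends at 59, Bmaj7 ends at 64.
Beat 62 falls within Bmaj7.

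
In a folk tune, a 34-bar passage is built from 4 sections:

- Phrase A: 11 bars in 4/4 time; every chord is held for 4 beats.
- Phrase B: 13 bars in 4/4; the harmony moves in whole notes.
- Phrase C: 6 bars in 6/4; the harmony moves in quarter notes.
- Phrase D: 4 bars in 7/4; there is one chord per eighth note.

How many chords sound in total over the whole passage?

A: 11 bars × 4 beats = 44 beats; 4 beats/chord → 11 chords.
B: 13 bars × 4 beats = 52 beats; 4 beats/chord → 13 chords.
C: 6 bars × 6 beats = 36 beats; 1 beat/chord → 36 chords.
D: 4 bars × 7 beats = 28 beats; 0.5 beats/chord → 56 chords.
Total: 11 + 13 + 36 + 56 = 116.

116 chords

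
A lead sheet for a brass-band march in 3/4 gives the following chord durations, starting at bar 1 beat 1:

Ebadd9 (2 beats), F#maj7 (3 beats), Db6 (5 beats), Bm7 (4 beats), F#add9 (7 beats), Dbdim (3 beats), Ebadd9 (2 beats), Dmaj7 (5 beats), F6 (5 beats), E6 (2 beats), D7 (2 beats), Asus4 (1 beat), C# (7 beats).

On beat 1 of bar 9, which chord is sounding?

Beat 1 of bar 9 is beat (9−1)×3 + 1 = 25 overall.
Running totals: Ebadd9 ends at 2, F#maj7 ends at 5, Db6 ends at 10, Bm7 ends at 14, F#add9 ends at 21, Dbdim ends at 24, Ebadd9 ends at 26.
Beat 25 falls within Ebadd9.

Ebadd9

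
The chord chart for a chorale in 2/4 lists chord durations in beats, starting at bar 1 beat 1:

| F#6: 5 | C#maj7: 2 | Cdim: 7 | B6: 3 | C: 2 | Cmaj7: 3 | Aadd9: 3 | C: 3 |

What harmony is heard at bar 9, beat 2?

C

Beat 2 of bar 9 is beat (9−1)×2 + 2 = 18 overall.
Running totals: F#6 ends at 5, C#maj7 ends at 7, Cdim ends at 14, B6 ends at 17, C ends at 19.
Beat 18 falls within C.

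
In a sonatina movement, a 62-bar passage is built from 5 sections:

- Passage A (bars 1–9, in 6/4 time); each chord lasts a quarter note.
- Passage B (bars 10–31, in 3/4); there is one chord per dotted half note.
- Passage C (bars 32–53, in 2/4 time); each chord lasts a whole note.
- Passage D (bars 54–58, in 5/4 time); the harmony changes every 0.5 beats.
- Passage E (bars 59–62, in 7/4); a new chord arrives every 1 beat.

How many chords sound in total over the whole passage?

A: 9 bars × 6 beats = 54 beats; 1 beat/chord → 54 chords.
B: 22 bars × 3 beats = 66 beats; 3 beats/chord → 22 chords.
C: 22 bars × 2 beats = 44 beats; 4 beats/chord → 11 chords.
D: 5 bars × 5 beats = 25 beats; 0.5 beats/chord → 50 chords.
E: 4 bars × 7 beats = 28 beats; 1 beat/chord → 28 chords.
Total: 54 + 22 + 11 + 50 + 28 = 165.

165 chords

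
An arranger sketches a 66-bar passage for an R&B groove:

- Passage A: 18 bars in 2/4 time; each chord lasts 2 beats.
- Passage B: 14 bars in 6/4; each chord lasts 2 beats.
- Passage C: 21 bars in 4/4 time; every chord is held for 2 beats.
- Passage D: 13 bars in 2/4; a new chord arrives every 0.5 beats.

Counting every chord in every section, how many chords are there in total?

A: 18 bars × 2 beats = 36 beats; 2 beats/chord → 18 chords.
B: 14 bars × 6 beats = 84 beats; 2 beats/chord → 42 chords.
C: 21 bars × 4 beats = 84 beats; 2 beats/chord → 42 chords.
D: 13 bars × 2 beats = 26 beats; 0.5 beats/chord → 52 chords.
Total: 18 + 42 + 42 + 52 = 154.

154 chords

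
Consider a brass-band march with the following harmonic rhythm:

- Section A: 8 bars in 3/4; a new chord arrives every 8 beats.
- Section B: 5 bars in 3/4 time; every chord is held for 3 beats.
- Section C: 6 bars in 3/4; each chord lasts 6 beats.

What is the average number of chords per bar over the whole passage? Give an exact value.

11/19 chords per bar

A: 8 bars of 3 beats is 24 beats; at 8 beats each that's 3 chords.
B: 5 bars of 3 beats is 15 beats; at 3 beats each that's 5 chords.
C: 6 bars of 3 beats is 18 beats; at 6 beats each that's 3 chords.
Overall: 11 chords over 19 bars → 11/19 = 11/19 chords per bar.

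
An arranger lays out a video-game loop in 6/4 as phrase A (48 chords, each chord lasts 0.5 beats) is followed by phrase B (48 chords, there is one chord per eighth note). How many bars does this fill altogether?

8 bars

A: 48 × 0.5 = 24 beats = 4 bars.
B: 48 × 0.5 = 24 beats = 4 bars.
Total: 4 + 4 = 8 bars.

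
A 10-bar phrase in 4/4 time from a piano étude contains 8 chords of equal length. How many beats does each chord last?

10 bars × 4 beats/bar = 40 beats total.
40 beats ÷ 8 chords = 5 beats per chord.

5 beats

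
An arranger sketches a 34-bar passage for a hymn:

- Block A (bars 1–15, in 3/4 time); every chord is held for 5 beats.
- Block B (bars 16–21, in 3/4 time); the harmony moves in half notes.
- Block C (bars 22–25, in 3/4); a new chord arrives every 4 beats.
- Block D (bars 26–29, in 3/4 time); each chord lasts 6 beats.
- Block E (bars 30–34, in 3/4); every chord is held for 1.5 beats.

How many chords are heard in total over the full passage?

33 chords

A: 15 bars × 3 beats = 45 beats; 5 beats/chord → 9 chords.
B: 6 bars × 3 beats = 18 beats; 2 beats/chord → 9 chords.
C: 4 bars × 3 beats = 12 beats; 4 beats/chord → 3 chords.
D: 4 bars × 3 beats = 12 beats; 6 beats/chord → 2 chords.
E: 5 bars × 3 beats = 15 beats; 1.5 beats/chord → 10 chords.
Total: 9 + 9 + 3 + 2 + 10 = 33.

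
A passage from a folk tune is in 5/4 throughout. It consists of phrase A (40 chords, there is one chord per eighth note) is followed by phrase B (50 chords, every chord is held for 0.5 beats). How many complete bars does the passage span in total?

A: 40 × 0.5 = 20 beats = 4 bars.
B: 50 × 0.5 = 25 beats = 5 bars.
Total: 4 + 5 = 9 bars.

9 bars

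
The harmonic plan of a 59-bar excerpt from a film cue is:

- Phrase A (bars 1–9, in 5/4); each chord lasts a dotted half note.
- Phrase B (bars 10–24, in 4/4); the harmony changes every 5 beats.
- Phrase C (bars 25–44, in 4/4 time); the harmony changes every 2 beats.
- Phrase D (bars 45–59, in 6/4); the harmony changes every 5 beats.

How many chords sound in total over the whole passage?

85 chords

A: 9·5 = 45 beats, 45/3 = 15 chords.
B: 15·4 = 60 beats, 60/5 = 12 chords.
C: 20·4 = 80 beats, 80/2 = 40 chords.
D: 15·6 = 90 beats, 90/5 = 18 chords.
Total: 15 + 12 + 40 + 18 = 85.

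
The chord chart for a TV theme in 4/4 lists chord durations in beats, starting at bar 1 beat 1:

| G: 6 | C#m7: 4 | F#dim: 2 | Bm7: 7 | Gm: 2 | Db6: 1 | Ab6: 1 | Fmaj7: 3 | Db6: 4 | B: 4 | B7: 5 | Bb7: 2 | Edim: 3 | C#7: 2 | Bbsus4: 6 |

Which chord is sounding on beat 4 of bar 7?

Beat 4 of bar 7 is beat (7−1)×4 + 4 = 28 overall.
Running totals: G ends at 6, C#m7 ends at 10, F#dim ends at 12, Bm7 ends at 19, Gm ends at 21, Db6 ends at 22, Ab6 ends at 23, Fmaj7 ends at 26, Db6 ends at 30.
Beat 28 falls within Db6.

Db6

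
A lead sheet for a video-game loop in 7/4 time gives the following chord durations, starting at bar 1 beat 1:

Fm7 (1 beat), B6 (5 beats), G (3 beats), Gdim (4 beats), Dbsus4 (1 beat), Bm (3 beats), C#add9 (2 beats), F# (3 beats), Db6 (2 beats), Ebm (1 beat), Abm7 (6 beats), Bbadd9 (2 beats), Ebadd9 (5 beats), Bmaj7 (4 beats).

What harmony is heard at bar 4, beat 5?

Abm7

Beat 5 of bar 4 is beat (4−1)×7 + 5 = 26 overall.
Running totals: Fm7 ends at 1, B6 ends at 6, G ends at 9, Gdim ends at 13, Dbsus4 ends at 14, Bm ends at 17, C#add9 ends at 19, F# ends at 22, Db6 ends at 24, Ebm ends at 25, Abm7 ends at 31.
Beat 26 falls within Abm7.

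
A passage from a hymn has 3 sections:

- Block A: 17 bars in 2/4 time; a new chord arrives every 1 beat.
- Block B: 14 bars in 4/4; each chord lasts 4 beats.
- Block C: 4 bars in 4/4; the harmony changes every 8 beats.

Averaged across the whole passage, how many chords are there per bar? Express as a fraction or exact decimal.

A: 17 × 2 = 34 beats ÷ 1 = 34 chords.
B: 14 × 4 = 56 beats ÷ 4 = 14 chords.
C: 4 × 4 = 16 beats ÷ 8 = 2 chords.
Overall: 50 chords over 35 bars → 50/35 = 10/7 chords per bar.

10/7 chords per bar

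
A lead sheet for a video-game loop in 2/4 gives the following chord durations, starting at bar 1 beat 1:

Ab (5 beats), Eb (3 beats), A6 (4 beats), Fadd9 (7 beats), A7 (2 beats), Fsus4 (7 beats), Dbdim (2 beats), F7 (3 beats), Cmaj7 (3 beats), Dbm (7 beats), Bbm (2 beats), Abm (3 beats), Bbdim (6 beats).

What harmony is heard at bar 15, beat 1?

Dbdim

Beat 1 of bar 15 is beat (15−1)×2 + 1 = 29 overall.
Running totals: Ab ends at 5, Eb ends at 8, A6 ends at 12, Fadd9 ends at 19, A7 ends at 21, Fsus4 ends at 28, Dbdim ends at 30.
Beat 29 falls within Dbdim.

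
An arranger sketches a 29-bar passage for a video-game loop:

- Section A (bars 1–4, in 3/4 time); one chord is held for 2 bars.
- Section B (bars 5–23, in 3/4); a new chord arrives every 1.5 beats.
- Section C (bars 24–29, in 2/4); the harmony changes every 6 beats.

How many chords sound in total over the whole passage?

42 chords

A has 12 beats and chords last 6 each, so 2 chords.
B has 57 beats and chords last 1.5 each, so 38 chords.
C has 12 beats and chords last 6 each, so 2 chords.
Total: 2 + 38 + 2 = 42.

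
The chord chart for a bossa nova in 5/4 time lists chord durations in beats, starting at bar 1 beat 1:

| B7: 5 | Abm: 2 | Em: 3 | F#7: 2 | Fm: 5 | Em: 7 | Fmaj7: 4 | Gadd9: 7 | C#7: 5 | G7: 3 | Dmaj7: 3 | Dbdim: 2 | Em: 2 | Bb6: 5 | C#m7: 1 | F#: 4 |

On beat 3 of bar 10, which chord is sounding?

Beat 3 of bar 10 is beat (10−1)×5 + 3 = 48 overall.
Running totals: B7 ends at 5, Abm ends at 7, Em ends at 10, F#7 ends at 12, Fm ends at 17, Em ends at 24, Fmaj7 ends at 28, Gadd9 ends at 35, C#7 ends at 40, G7 ends at 43, Dmaj7 ends at 46, Dbdim ends at 48.
Beat 48 falls within Dbdim.

Dbdim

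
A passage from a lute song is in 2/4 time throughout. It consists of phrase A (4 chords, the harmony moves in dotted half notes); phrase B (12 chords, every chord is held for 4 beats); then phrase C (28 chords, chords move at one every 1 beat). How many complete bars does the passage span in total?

44 bars

A: 4 × 3 = 12 beats = 6 bars.
B: 12 × 4 = 48 beats = 24 bars.
C: 28 × 1 = 28 beats = 14 bars.
Total: 6 + 24 + 14 = 44 bars.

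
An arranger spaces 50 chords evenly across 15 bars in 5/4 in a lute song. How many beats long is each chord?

15 bars × 5 beats/bar = 75 beats total.
75 beats ÷ 50 chords = 1.5 beats per chord.
(That is a dotted quarter note.)

1.5 beats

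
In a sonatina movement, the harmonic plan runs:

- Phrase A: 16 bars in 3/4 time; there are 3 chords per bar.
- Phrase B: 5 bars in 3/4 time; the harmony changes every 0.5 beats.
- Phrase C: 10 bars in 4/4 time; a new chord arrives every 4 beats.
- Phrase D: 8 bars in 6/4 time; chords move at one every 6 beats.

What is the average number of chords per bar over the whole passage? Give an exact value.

A: 16 × 3 = 48 beats ÷ 1 = 48 chords.
B: 5 × 3 = 15 beats ÷ 0.5 = 30 chords.
C: 10 × 4 = 40 beats ÷ 4 = 10 chords.
D: 8 × 6 = 48 beats ÷ 6 = 8 chords.
Overall: 96 chords over 39 bars → 96/39 = 32/13 chords per bar.

32/13 chords per bar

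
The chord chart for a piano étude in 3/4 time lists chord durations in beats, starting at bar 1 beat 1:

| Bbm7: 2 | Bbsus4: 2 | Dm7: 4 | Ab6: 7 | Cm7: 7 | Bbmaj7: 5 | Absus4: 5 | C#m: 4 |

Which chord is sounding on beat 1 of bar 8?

Beat 1 of bar 8 is beat (8−1)×3 + 1 = 22 overall.
Running totals: Bbm7 ends at 2, Bbsus4 ends at 4, Dm7 ends at 8, Ab6 ends at 15, Cm7 ends at 22.
Beat 22 falls within Cm7.

Cm7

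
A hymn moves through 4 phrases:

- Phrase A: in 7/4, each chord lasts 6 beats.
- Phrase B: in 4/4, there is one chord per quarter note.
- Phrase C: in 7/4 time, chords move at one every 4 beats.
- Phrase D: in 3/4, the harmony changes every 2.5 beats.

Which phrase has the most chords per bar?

A: 7 beats/bar ÷ 6 beats/chord = 7/6 chords/bar.
B: 4 beats/bar ÷ 1 beat/chord = 4 chords/bar.
C: 7 beats/bar ÷ 4 beats/chord = 1.75 chords/bar.
D: 3 beats/bar ÷ 2.5 beats/chord = 1.2 chords/bar.
Fastest is B at 4 chords/bar.

Phrase B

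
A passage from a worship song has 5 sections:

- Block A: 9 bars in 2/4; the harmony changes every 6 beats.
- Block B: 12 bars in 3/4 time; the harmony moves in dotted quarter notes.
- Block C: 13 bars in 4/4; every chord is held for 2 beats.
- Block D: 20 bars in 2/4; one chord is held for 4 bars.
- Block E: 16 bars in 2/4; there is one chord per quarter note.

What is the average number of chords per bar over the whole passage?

9/7 chords per bar

A: 9 bars of 2 beats is 18 beats; at 6 beats each that's 3 chords.
B: 12 bars of 3 beats is 36 beats; at 1.5 beats each that's 24 chords.
C: 13 bars of 4 beats is 52 beats; at 2 beats each that's 26 chords.
D: 20 bars of 2 beats is 40 beats; at 8 beats each that's 5 chords.
E: 16 bars of 2 beats is 32 beats; at 1 beat each that's 32 chords.
Overall: 90 chords over 70 bars → 90/70 = 9/7 chords per bar.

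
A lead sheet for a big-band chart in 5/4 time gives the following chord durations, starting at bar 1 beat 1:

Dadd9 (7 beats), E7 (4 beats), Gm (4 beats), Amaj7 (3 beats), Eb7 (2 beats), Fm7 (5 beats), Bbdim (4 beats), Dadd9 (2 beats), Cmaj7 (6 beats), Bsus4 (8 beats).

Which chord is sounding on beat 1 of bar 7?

Beat 1 of bar 7 is beat (7−1)×5 + 1 = 31 overall.
Running totals: Dadd9 ends at 7, E7 ends at 11, Gm ends at 15, Amaj7 ends at 18, Eb7 ends at 20, Fm7 ends at 25, Bbdim ends at 29, Dadd9 ends at 31.
Beat 31 falls within Dadd9.

Dadd9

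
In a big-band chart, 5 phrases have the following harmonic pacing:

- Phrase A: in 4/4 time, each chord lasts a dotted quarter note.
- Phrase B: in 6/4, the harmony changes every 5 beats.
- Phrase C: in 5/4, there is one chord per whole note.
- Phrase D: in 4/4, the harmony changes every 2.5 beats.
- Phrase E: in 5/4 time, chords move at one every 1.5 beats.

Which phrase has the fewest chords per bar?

A: each chord is 1.5 beats in 4/4, so 8/3 per bar.
B: each chord is 5 beats in 6/4, so 1.2 per bar.
C: each chord is 4 beats in 5/4, so 1.25 per bar.
D: each chord is 2.5 beats in 4/4, so 1.6 per bar.
E: each chord is 1.5 beats in 5/4, so 10/3 per bar.
Slowest is B at 1.2 chords/bar.

Phrase B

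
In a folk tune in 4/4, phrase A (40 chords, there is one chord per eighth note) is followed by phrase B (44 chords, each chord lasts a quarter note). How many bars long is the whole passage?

A: 40 × 0.5 = 20 beats = 5 bars.
B: 44 × 1 = 44 beats = 11 bars.
Total: 5 + 11 = 16 bars.

16 bars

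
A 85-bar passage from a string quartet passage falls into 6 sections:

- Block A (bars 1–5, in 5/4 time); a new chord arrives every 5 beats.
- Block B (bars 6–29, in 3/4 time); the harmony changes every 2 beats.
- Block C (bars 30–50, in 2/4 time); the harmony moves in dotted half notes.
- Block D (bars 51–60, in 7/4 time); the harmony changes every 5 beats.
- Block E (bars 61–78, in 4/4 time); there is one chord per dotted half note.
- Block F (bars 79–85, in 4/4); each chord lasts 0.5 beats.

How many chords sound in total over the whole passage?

A has 25 beats and chords last 5 each, so 5 chords.
B has 72 beats and chords last 2 each, so 36 chords.
C has 42 beats and chords last 3 each, so 14 chords.
D has 70 beats and chords last 5 each, so 14 chords.
E has 72 beats and chords last 3 each, so 24 chords.
F has 28 beats and chords last 0.5 each, so 56 chords.
Total: 5 + 36 + 14 + 14 + 24 + 56 = 149.

149 chords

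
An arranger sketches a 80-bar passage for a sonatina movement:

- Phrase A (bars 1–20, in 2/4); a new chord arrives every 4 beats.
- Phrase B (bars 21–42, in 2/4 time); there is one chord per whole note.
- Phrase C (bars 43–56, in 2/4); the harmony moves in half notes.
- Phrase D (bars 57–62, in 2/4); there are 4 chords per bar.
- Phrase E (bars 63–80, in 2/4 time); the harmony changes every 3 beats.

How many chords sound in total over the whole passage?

A has 40 beats and chords last 4 each, so 10 chords.
B has 44 beats and chords last 4 each, so 11 chords.
C has 28 beats and chords last 2 each, so 14 chords.
D has 12 beats and chords last 0.5 each, so 24 chords.
E has 36 beats and chords last 3 each, so 12 chords.
Total: 10 + 11 + 14 + 24 + 12 = 71.

71 chords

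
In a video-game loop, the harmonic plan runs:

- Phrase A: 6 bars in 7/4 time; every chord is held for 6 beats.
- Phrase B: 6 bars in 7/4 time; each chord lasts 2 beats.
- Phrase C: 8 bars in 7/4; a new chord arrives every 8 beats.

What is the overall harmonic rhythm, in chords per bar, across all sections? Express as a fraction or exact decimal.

A: 6 bars of 7 beats is 42 beats; at 6 beats each that's 7 chords.
B: 6 bars of 7 beats is 42 beats; at 2 beats each that's 21 chords.
C: 8 bars of 7 beats is 56 beats; at 8 beats each that's 7 chords.
Overall: 35 chords over 20 bars → 35/20 = 1.75 chords per bar.

1.75 chords per bar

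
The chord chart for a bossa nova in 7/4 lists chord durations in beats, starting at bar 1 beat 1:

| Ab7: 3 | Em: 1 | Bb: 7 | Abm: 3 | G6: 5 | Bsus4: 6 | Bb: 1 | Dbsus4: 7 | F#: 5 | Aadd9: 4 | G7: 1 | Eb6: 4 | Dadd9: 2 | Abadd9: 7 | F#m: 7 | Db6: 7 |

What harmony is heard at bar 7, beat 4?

Eb6

Beat 4 of bar 7 is beat (7−1)×7 + 4 = 46 overall.
Running totals: Ab7 ends at 3, Em ends at 4, Bb ends at 11, Abm ends at 14, G6 ends at 19, Bsus4 ends at 25, Bb ends at 26, Dbsus4 ends at 33, F# ends at 38, Aadd9 ends at 42, G7 ends at 43, Eb6 ends at 47.
Beat 46 falls within Eb6.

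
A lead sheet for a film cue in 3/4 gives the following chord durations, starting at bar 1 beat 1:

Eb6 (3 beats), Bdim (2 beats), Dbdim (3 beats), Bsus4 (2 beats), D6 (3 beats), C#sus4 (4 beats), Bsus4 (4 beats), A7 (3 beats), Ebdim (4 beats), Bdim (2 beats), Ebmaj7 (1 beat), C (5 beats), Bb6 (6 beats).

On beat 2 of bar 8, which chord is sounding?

Beat 2 of bar 8 is beat (8−1)×3 + 2 = 23 overall.
Running totals: Eb6 ends at 3, Bdim ends at 5, Dbdim ends at 8, Bsus4 ends at 10, D6 ends at 13, C#sus4 ends at 17, Bsus4 ends at 21, A7 ends at 24.
Beat 23 falls within A7.

A7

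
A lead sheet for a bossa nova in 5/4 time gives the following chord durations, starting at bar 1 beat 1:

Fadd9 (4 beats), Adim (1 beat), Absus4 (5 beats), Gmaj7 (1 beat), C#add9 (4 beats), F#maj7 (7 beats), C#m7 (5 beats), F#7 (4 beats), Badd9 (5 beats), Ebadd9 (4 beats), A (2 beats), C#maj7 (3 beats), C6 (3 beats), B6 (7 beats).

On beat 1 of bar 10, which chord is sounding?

C6

Beat 1 of bar 10 is beat (10−1)×5 + 1 = 46 overall.
Running totals: Fadd9 ends at 4, Adim ends at 5, Absus4 ends at 10, Gmaj7 ends at 11, C#add9 ends at 15, F#maj7 ends at 22, C#m7 ends at 27, F#7 ends at 31, Badd9 ends at 36, Ebadd9 ends at 40, A ends at 42, C#maj7 ends at 45, C6 ends at 48.
Beat 46 falls within C6.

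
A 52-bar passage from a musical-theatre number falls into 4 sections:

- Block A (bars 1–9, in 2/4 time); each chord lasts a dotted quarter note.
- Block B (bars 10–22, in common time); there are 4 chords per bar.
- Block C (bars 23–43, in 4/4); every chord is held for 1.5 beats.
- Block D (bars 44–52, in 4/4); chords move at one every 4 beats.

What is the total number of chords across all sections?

A: 9 bars × 2 beats = 18 beats; 1.5 beats/chord → 12 chords.
B: 13 bars × 4 beats = 52 beats; 1 beat/chord → 52 chords.
C: 21 bars × 4 beats = 84 beats; 1.5 beats/chord → 56 chords.
D: 9 bars × 4 beats = 36 beats; 4 beats/chord → 9 chords.
Total: 12 + 52 + 56 + 9 = 129.

129 chords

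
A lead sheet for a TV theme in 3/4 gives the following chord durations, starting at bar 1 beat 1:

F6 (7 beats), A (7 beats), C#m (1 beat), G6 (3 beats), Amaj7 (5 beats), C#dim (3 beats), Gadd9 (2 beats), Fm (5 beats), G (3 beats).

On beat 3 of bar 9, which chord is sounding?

Gadd9

Beat 3 of bar 9 is beat (9−1)×3 + 3 = 27 overall.
Running totals: F6 ends at 7, A ends at 14, C#m ends at 15, G6 ends at 18, Amaj7 ends at 23, C#dim ends at 26, Gadd9 ends at 28.
Beat 27 falls within Gadd9.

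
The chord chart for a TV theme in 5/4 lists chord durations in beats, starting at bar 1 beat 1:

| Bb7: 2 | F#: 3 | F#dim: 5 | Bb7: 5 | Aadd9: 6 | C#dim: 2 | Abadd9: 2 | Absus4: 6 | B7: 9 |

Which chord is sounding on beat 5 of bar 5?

Beat 5 of bar 5 is beat (5−1)×5 + 5 = 25 overall.
Running totals: Bb7 ends at 2, F# ends at 5, F#dim ends at 10, Bb7 ends at 15, Aadd9 ends at 21, C#dim ends at 23, Abadd9 ends at 25.
Beat 25 falls within Abadd9.

Abadd9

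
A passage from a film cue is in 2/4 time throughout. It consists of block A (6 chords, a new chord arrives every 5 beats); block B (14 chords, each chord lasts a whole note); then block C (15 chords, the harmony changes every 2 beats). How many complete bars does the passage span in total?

58 bars

A: 6 × 5 = 30 beats = 15 bars.
B: 14 × 4 = 56 beats = 28 bars.
C: 15 × 2 = 30 beats = 15 bars.
Total: 15 + 28 + 15 = 58 bars.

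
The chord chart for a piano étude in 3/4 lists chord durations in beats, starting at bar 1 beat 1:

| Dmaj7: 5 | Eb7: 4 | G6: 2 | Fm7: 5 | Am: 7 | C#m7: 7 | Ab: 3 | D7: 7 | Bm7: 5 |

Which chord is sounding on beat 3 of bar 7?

Am

Beat 3 of bar 7 is beat (7−1)×3 + 3 = 21 overall.
Running totals: Dmaj7 ends at 5, Eb7 ends at 9, G6 ends at 11, Fm7 ends at 16, Am ends at 23.
Beat 21 falls within Am.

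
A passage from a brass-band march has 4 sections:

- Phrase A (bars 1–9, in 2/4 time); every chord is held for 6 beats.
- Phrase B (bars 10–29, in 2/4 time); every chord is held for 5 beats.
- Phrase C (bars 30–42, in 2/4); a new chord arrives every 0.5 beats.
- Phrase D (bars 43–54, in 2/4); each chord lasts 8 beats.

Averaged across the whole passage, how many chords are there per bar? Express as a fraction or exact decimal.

11/9 chords per bar

A: 9 × 2 = 18 beats ÷ 6 = 3 chords.
B: 20 × 2 = 40 beats ÷ 5 = 8 chords.
C: 13 × 2 = 26 beats ÷ 0.5 = 52 chords.
D: 12 × 2 = 24 beats ÷ 8 = 3 chords.
Overall: 66 chords over 54 bars → 66/54 = 11/9 chords per bar.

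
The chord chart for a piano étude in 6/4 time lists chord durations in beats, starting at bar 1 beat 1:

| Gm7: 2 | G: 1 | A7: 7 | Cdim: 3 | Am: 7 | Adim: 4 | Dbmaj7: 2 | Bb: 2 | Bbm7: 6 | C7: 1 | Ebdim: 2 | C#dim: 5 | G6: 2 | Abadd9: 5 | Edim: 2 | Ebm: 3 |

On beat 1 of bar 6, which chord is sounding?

Bbm7

Beat 1 of bar 6 is beat (6−1)×6 + 1 = 31 overall.
Running totals: Gm7 ends at 2, G ends at 3, A7 ends at 10, Cdim ends at 13, Am ends at 20, Adim ends at 24, Dbmaj7 ends at 26, Bb ends at 28, Bbm7 ends at 34.
Beat 31 falls within Bbm7.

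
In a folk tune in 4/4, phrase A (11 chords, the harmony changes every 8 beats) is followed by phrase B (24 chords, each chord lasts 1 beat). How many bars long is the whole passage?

A: 11 × 8 = 88 beats = 22 bars.
B: 24 × 1 = 24 beats = 6 bars.
Total: 22 + 6 = 28 bars.

28 bars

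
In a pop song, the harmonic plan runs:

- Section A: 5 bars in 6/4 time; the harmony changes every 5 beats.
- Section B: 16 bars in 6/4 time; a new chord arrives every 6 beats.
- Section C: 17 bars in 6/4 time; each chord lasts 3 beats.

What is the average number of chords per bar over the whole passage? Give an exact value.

28/19 chords per bar

A: 5 × 6 = 30 beats ÷ 5 = 6 chords.
B: 16 × 6 = 96 beats ÷ 6 = 16 chords.
C: 17 × 6 = 102 beats ÷ 3 = 34 chords.
Overall: 56 chords over 38 bars → 56/38 = 28/19 chords per bar.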